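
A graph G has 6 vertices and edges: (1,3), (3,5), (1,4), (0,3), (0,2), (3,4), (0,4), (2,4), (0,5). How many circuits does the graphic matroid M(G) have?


A circuit in a graphic matroid = edge set of a simple cycle.
G has 6 vertices and 9 edges.
Enumerating all minimal edge subsets forming cycles...
Total circuits found: 11.

11


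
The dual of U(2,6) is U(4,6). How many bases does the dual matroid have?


The dual of U(r,n) is U(n-r, n) = U(4,6).
Bases of U(4,6) are all (4)-element subsets.
|B(M*)| = C(6,4) = (6 * 5 * 4 * 3) / (1 * 2 * 3 * 4) = 15.

15


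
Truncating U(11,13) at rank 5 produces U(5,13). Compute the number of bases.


Truncating U(11,13) to rank 5 gives U(5,13).
Bases of U(5,13) are all 5-element subsets of 13 elements.
Number of bases = C(13,5) = 13! / (5! * 8!) = 1287.

1287


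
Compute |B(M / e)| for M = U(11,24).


Contracting e from U(11,24) gives U(10,23).
Bases of U(10,23) = C(23,10) = 23! / (10! * 13!) = 1144066.

1144066


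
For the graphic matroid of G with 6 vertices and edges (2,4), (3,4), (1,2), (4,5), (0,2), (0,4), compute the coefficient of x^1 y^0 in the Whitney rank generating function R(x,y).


R(x,y) = sum over A in 2^E of x^(r(E)-r(A)) * y^(|A|-r(A)).
G has 6 vertices, 6 edges. r(E) = 5.
Enumerate all 2^6 = 64 subsets.
Count subsets with r(E)-r(A)=1 and |A|-r(A)=0: 12.

12


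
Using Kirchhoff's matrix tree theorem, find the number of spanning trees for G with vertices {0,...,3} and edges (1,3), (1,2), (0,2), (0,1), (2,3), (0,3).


By Kirchhoff's matrix tree theorem, the number of spanning trees equals
the determinant of any cofactor of the Laplacian matrix L.
G has 4 vertices and 6 edges.
Computing the (3 x 3) cofactor determinant gives 16.

16


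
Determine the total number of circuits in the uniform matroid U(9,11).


In U(9,11), circuits are the (10)-element subsets.
Any set of 10 elements is dependent, and removing any one element gives
an independent set of size 9, so it is a minimal dependent set.
Number of circuits = (11 choose 10) = 11.

11


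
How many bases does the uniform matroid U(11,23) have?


Bases of U(11,23) are all 11-element subsets of the 23-element ground set.
Number of bases = C(23,11).
(23 choose 11) = 1352078.

1352078


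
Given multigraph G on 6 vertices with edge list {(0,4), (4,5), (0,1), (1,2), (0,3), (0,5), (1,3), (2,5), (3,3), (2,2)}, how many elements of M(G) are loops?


In a graphic matroid, a loop is a self-loop edge (u,u) with rank 0.
Examining all 10 edges for self-loops...
Self-loops found: (3,3), (2,2)
Number of loops = 2.

2


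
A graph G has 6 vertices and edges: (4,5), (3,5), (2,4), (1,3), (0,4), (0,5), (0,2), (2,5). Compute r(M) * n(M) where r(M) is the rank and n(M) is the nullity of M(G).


r(M) = |V| - c = 6 - 1 = 5.
nullity = |E| - r(M) = 8 - 5 = 3.
Product = 5 * 3 = 15.

15


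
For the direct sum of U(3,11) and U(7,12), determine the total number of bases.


Bases of a direct sum M1 + M2: |B| = |B(M1)| * |B(M2)|.
|B(U(3,11))| = C(11,3) = 165.
|B(U(7,12))| = C(12,7) = 792.
Total bases = 165 * 792 = 130680.

130680


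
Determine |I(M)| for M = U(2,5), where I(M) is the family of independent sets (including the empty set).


Independent sets of U(2,5) are all subsets of size <= 2.
Count = (5 choose 0) + (5 choose 1) + (5 choose 2)
     = 1 + 5 + 10
     = 16.

16


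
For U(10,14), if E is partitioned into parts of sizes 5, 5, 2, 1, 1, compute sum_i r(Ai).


r(Ai) = min(|Ai|, 10) for each part.
Sum = min(5,10) + min(5,10) + min(2,10) + min(1,10) + min(1,10)
    = 5 + 5 + 2 + 1 + 1
    = 14.

14


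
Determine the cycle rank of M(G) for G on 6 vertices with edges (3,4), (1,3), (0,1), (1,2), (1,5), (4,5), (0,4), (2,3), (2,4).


Cycle rank (nullity) = |E| - r(M) = |E| - (|V| - c).
|E| = 9, |V| = 6, c = 1.
Nullity = 9 - (6 - 1) = 9 - 5 = 4.

4


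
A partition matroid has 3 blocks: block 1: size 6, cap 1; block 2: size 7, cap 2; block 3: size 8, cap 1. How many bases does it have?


A basis picks exactly ci elements from block i.
Number of bases = product of C(|Si|, ci).
= C(6,1) * C(7,2) * C(8,1)
= 6 * 21 * 8
= 1008.

1008


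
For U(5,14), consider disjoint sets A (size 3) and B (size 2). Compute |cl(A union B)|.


|A union B| = 3 + 2 = 5 (disjoint).
In U(5,14), cl(S) = S if |S| < 5, else cl(S) = E.
Since 5 >= 5, cl(A union B) = E.
|cl(A union B)| = 14.

14


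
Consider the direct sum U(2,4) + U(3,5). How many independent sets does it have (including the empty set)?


For a direct sum, |I(M1+M2)| = |I(M1)| * |I(M2)|.
|I(U(2,4))| = sum C(4,k) for k=0..2 = 11.
|I(U(3,5))| = sum C(5,k) for k=0..3 = 26.
Total = 11 * 26 = 286.

286


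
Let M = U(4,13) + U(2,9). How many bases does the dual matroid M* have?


(M1+M2)* = M1* + M2*.
M1* = U(9,13), bases: C(13,9) = 715.
M2* = U(7,9), bases: C(9,7) = 36.
|B(M*)| = 715 * 36 = 25740.

25740


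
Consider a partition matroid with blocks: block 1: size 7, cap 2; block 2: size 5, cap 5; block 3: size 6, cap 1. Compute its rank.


Rank of a partition matroid = sum of min(|Si|, ci) for each block.
= min(7,2) + min(5,5) + min(6,1)
= 2 + 5 + 1
= 8.

8


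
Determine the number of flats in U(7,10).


Flats of U(7,10): every subset of size < 7 is a flat, plus E itself.
Count = C(10,0) + C(10,1) + C(10,2) + C(10,3) + C(10,4) + C(10,5) + C(10,6) + 1
     = 1 + 10 + 45 + 120 + 210 + 252 + 210 + 1
     = 849.

849


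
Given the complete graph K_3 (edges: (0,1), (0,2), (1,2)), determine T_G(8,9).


T(K_3; x,y) = x^2 + x + y.
T(8,9) = 64 + 8 + 9 = 81.

81


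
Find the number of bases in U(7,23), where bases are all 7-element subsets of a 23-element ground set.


Bases of U(7,23) are all 7-element subsets of the 23-element ground set.
Number of bases = C(23,7).
C(23,7) = 23! / (7! * 16!) = 245157.

245157


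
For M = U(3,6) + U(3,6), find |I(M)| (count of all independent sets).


For a direct sum, |I(M1+M2)| = |I(M1)| * |I(M2)|.
|I(U(3,6))| = sum C(6,k) for k=0..3 = 42.
|I(U(3,6))| = sum C(6,k) for k=0..3 = 42.
Total = 42 * 42 = 1764.

1764


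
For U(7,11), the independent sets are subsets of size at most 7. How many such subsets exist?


Independent sets of U(7,11) are all subsets of size <= 7.
Count = C(11,0) + C(11,1) + C(11,2) + C(11,3) + C(11,4) + C(11,5) + C(11,6) + C(11,7)
     = 1 + 11 + 55 + 165 + 330 + 462 + 462 + 330
     = 1816.

1816


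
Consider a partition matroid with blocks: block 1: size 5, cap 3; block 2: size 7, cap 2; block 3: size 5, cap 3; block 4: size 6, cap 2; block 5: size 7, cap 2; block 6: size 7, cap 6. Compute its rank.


Rank of a partition matroid = sum of min(|Si|, ci) for each block.
= min(5,3) + min(7,2) + min(5,3) + min(6,2) + min(7,2) + min(7,6)
= 3 + 2 + 3 + 2 + 2 + 6
= 18.

18


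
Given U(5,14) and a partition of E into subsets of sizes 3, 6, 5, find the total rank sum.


r(Ai) = min(|Ai|, 5) for each part.
Sum = min(3,5) + min(6,5) + min(5,5)
    = 3 + 5 + 5
    = 13.

13


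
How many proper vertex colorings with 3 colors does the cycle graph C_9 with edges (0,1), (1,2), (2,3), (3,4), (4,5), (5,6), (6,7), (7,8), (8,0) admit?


P(C_9, k) = (k-1)^9 + (-1)^9*(k-1).
P(3) = (2)^9 - 2
= 512 - 2 = 510.

510


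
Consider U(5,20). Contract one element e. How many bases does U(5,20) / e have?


Contracting e from U(5,20) gives U(4,19).
Bases of U(4,19) = C(19,4) = 19! / (4! * 15!) = 3876.

3876


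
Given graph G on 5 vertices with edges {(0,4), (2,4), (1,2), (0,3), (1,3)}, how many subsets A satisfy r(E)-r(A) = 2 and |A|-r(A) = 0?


R(x,y) = sum over A in 2^E of x^(r(E)-r(A)) * y^(|A|-r(A)).
G has 5 vertices, 5 edges. r(E) = 4.
Enumerate all 2^5 = 32 subsets.
Count subsets with r(E)-r(A)=2 and |A|-r(A)=0: 10.

10


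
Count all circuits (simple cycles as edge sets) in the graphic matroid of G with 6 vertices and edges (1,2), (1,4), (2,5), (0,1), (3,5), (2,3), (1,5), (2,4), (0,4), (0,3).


A circuit in a graphic matroid = edge set of a simple cycle.
G has 6 vertices and 10 edges.
Enumerating all minimal edge subsets forming cycles...
Total circuits found: 23.

23


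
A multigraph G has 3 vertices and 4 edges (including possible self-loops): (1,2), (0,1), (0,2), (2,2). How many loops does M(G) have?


In a graphic matroid, a loop is a self-loop edge (u,u) with rank 0.
Examining all 4 edges for self-loops...
Self-loops found: (2,2)
Number of loops = 1.

1


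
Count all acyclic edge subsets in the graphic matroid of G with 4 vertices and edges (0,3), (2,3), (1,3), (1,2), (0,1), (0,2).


An independent set in a graphic matroid is an acyclic edge subset.
G has 4 vertices and 6 edges.
Enumerate all 2^6 = 64 subsets, checking for acyclicity.
Total independent sets = 38.

38


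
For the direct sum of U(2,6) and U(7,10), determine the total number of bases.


Bases of a direct sum M1 + M2: |B| = |B(M1)| * |B(M2)|.
|B(U(2,6))| = C(6,2) = 15.
|B(U(7,10))| = C(10,7) = 120.
Total bases = 15 * 120 = 1800.

1800


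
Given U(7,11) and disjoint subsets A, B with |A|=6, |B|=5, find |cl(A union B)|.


|A union B| = 6 + 5 = 11 (disjoint).
In U(7,11), cl(S) = S if |S| < 7, else cl(S) = E.
Since 11 >= 7, cl(A union B) = E.
|cl(A union B)| = 11.

11


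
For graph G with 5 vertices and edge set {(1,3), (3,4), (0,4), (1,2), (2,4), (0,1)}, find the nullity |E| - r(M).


Cycle rank (nullity) = |E| - r(M) = |E| - (|V| - c).
|E| = 6, |V| = 5, c = 1.
Nullity = 6 - (5 - 1) = 6 - 4 = 2.

2


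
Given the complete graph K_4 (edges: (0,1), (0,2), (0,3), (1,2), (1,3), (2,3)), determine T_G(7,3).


T(K_4; x,y) = x^3 + 3x^2 + 4xy + 2x + y^3 + 3y^2 + 2y.
Substituting x=7, y=3:
= 343 + 147 + 84 + 14 + 27 + 27 + 6
= 648.

648


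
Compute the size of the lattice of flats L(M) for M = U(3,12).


Flats of U(3,12): every subset of size < 3 is a flat, plus E itself.
Count = (12 choose 0) + (12 choose 1) + (12 choose 2) + 1
     = 1 + 12 + 66 + 1
     = 80.

80


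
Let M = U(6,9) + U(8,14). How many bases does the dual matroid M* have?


(M1+M2)* = M1* + M2*.
M1* = U(3,9), bases: C(9,3) = 84.
M2* = U(6,14), bases: C(14,6) = 3003.
|B(M*)| = 84 * 3003 = 252252.

252252


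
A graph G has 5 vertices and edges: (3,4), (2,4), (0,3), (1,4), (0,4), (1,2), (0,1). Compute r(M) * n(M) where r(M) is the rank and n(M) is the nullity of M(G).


r(M) = |V| - c = 5 - 1 = 4.
nullity = |E| - r(M) = 7 - 4 = 3.
Product = 4 * 3 = 12.

12


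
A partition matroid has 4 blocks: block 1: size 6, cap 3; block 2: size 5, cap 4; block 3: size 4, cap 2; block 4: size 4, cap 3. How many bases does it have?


A basis picks exactly ci elements from block i.
Number of bases = product of C(|Si|, ci).
= C(6,3) * C(5,4) * C(4,2) * C(4,3)
= 20 * 5 * 6 * 4
= 2400.

2400


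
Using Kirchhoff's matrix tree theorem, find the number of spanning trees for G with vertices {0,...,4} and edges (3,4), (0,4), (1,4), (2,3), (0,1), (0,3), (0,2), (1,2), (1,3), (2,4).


By Kirchhoff's matrix tree theorem, the number of spanning trees equals
the determinant of any cofactor of the Laplacian matrix L.
G has 5 vertices and 10 edges.
Computing the (4 x 4) cofactor determinant gives 125.

125


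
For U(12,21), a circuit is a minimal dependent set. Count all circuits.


In U(12,21), circuits are the (13)-element subsets.
Any set of 13 elements is dependent, and removing any one element gives
an independent set of size 12, so it is a minimal dependent set.
Number of circuits = C(21,13) = 203490.

203490


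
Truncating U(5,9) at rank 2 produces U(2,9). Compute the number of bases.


Truncating U(5,9) to rank 2 gives U(2,9).
Bases of U(2,9) are all 2-element subsets of 9 elements.
Number of bases = (9 choose 2) = 36.

36


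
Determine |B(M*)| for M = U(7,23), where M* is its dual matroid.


The dual of U(r,n) is U(n-r, n) = U(16,23).
Bases of U(16,23) are all (16)-element subsets.
|B(M*)| = (23 choose 16) = 245157.

245157


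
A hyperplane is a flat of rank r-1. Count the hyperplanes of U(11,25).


Hyperplanes of U(11,25) are flats of rank 10.
In a uniform matroid, these are exactly the (10)-element subsets.
Count = (25 choose 10) = 3268760.

3268760


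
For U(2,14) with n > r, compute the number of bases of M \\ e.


Deleting e from U(2,14) gives U(2,13) since n > r.
Bases of U(2,13) = (13 choose 2) = 78.

78


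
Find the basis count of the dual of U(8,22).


The dual of U(r,n) is U(n-r, n) = U(14,22).
Bases of U(14,22) are all (14)-element subsets.
|B(M*)| = C(22,14) = 22! / (14! * 8!) = 319770.

319770


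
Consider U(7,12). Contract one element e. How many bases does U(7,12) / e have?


Contracting e from U(7,12) gives U(6,11).
Bases of U(6,11) = C(11,6) = 462.

462


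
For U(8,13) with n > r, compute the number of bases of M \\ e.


Deleting e from U(8,13) gives U(8,12) since n > r.
Bases of U(8,12) = C(12,8) = 495.

495


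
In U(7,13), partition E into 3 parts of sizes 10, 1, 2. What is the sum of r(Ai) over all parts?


r(Ai) = min(|Ai|, 7) for each part.
Sum = min(10,7) + min(1,7) + min(2,7)
    = 7 + 1 + 2
    = 10.

10


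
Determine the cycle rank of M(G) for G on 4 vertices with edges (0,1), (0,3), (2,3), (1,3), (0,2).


Cycle rank (nullity) = |E| - r(M) = |E| - (|V| - c).
|E| = 5, |V| = 4, c = 1.
Nullity = 5 - (4 - 1) = 5 - 3 = 2.

2


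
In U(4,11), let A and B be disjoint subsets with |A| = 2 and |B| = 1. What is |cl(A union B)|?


|A union B| = 2 + 1 = 3 (disjoint).
In U(4,11), cl(S) = S if |S| < 4, else cl(S) = E.
Since 3 < 4, cl(A union B) = A union B.
|cl(A union B)| = 3.

3


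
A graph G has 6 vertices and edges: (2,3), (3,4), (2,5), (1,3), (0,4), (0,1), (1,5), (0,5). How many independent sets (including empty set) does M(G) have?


An independent set in a graphic matroid is an acyclic edge subset.
G has 6 vertices and 8 edges.
Enumerate all 2^8 = 256 subsets, checking for acyclicity.
Total independent sets = 190.

190


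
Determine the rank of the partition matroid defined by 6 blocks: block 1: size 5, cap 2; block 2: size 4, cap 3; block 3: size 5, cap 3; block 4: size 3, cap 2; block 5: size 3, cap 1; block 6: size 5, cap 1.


Rank of a partition matroid = sum of min(|Si|, ci) for each block.
= min(5,2) + min(4,3) + min(5,3) + min(3,2) + min(3,1) + min(5,1)
= 2 + 3 + 3 + 2 + 1 + 1
= 12.

12


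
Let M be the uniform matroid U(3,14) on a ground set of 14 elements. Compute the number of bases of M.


Bases of U(3,14) are all 3-element subsets of the 14-element ground set.
Number of bases = C(14,3).
C(14,3) = 14! / (3! * 11!) = 364.

364


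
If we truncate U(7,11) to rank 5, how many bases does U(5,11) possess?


Truncating U(7,11) to rank 5 gives U(5,11).
Bases of U(5,11) are all 5-element subsets of 11 elements.
Number of bases = C(11,5) = 11! / (5! * 6!) = 462.

462


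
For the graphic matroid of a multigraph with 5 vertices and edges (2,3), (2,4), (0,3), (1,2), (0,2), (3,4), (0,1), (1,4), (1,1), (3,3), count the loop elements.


In a graphic matroid, a loop is a self-loop edge (u,u) with rank 0.
Examining all 10 edges for self-loops...
Self-loops found: (1,1), (3,3)
Number of loops = 2.

2


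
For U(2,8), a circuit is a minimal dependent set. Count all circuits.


In U(2,8), circuits are the (3)-element subsets.
Any set of 3 elements is dependent, and removing any one element gives
an independent set of size 2, so it is a minimal dependent set.
Number of circuits = C(8,3) = (8 * 7 * 6) / (1 * 2 * 3) = 56.

56


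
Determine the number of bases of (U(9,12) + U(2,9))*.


(M1+M2)* = M1* + M2*.
M1* = U(3,12), bases: C(12,3) = 220.
M2* = U(7,9), bases: C(9,7) = 36.
|B(M*)| = 220 * 36 = 7920.

7920


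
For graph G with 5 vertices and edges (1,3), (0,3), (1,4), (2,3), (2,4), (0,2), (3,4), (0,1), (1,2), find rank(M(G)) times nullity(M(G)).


r(M) = |V| - c = 5 - 1 = 4.
nullity = |E| - r(M) = 9 - 4 = 5.
Product = 4 * 5 = 20.

20


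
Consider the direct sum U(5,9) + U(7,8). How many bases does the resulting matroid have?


Bases of a direct sum M1 + M2: |B| = |B(M1)| * |B(M2)|.
|B(U(5,9))| = C(9,5) = 126.
|B(U(7,8))| = C(8,7) = 8.
Total bases = 126 * 8 = 1008.

1008


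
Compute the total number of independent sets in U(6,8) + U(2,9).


For a direct sum, |I(M1+M2)| = |I(M1)| * |I(M2)|.
|I(U(6,8))| = sum C(8,k) for k=0..6 = 247.
|I(U(2,9))| = sum C(9,k) for k=0..2 = 46.
Total = 247 * 46 = 11362.

11362


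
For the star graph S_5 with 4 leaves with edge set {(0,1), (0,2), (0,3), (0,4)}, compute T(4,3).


A star on 5 vertices is a tree with 4 edges.
T(x,y) = x^(4) for any tree.
T(4,3) = 4^4 = 256.

256


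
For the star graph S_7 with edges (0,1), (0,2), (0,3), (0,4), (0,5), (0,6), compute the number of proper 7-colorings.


P(tree, k) = k * (k-1)^(6) for any tree on 7 vertices.
P(7) = 7 * 6^6 = 7 * 46656 = 326592.

326592


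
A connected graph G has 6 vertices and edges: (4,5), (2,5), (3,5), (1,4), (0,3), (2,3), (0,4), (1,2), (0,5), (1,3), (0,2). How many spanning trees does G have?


By Kirchhoff's matrix tree theorem, the number of spanning trees equals
the determinant of any cofactor of the Laplacian matrix L.
G has 6 vertices and 11 edges.
Computing the (5 x 5) cofactor determinant gives 225.

225


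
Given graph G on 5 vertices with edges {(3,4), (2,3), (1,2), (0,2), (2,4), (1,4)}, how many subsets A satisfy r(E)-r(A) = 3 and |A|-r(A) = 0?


R(x,y) = sum over A in 2^E of x^(r(E)-r(A)) * y^(|A|-r(A)).
G has 5 vertices, 6 edges. r(E) = 4.
Enumerate all 2^6 = 64 subsets.
Count subsets with r(E)-r(A)=3 and |A|-r(A)=0: 6.

6


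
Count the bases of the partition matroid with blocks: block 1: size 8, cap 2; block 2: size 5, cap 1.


A basis picks exactly ci elements from block i.
Number of bases = product of C(|Si|, ci).
= C(8,2) * C(5,1)
= 28 * 5
= 140.

140


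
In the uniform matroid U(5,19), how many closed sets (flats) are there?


Flats of U(5,19): every subset of size < 5 is a flat, plus E itself.
Count = (19 choose 0) + (19 choose 1) + (19 choose 2) + (19 choose 3) + (19 choose 4) + 1
     = 1 + 19 + 171 + 969 + 3876 + 1
     = 5037.

5037


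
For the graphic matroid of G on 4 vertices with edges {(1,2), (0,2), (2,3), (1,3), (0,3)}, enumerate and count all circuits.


A circuit in a graphic matroid = edge set of a simple cycle.
G has 4 vertices and 5 edges.
Enumerating all minimal edge subsets forming cycles...
Total circuits found: 3.

3


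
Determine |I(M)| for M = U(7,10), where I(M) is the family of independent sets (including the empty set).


Independent sets of U(7,10) are all subsets of size <= 7.
Count = (10 choose 0) + (10 choose 1) + (10 choose 2) + (10 choose 3) + (10 choose 4) + (10 choose 5) + (10 choose 6) + (10 choose 7)
     = 1 + 10 + 45 + 120 + 210 + 252 + 210 + 120
     = 968.

968


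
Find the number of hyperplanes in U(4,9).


Hyperplanes of U(4,9) are flats of rank 3.
In a uniform matroid, these are exactly the (3)-element subsets.
Count = C(9,3) = 9! / (3! * 6!) = 84.

84


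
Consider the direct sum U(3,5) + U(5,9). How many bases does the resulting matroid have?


Bases of a direct sum M1 + M2: |B| = |B(M1)| * |B(M2)|.
|B(U(3,5))| = C(5,3) = 10.
|B(U(5,9))| = C(9,5) = 126.
Total bases = 10 * 126 = 1260.

1260


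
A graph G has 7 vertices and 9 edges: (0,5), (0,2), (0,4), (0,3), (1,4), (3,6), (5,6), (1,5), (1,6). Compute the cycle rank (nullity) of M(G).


Cycle rank (nullity) = |E| - r(M) = |E| - (|V| - c).
|E| = 9, |V| = 7, c = 1.
Nullity = 9 - (7 - 1) = 9 - 6 = 3.

3


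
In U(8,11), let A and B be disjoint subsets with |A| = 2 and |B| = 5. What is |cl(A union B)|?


|A union B| = 2 + 5 = 7 (disjoint).
In U(8,11), cl(S) = S if |S| < 8, else cl(S) = E.
Since 7 < 8, cl(A union B) = A union B.
|cl(A union B)| = 7.

7


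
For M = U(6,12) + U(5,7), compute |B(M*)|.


(M1+M2)* = M1* + M2*.
M1* = U(6,12), bases: C(12,6) = 924.
M2* = U(2,7), bases: C(7,2) = 21.
|B(M*)| = 924 * 21 = 19404.

19404


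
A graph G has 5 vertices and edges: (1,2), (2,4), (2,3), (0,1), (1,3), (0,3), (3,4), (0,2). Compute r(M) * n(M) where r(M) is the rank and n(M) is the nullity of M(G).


r(M) = |V| - c = 5 - 1 = 4.
nullity = |E| - r(M) = 8 - 4 = 4.
Product = 4 * 4 = 16.

16


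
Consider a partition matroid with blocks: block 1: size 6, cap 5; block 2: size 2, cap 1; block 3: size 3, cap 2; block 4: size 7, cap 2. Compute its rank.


Rank of a partition matroid = sum of min(|Si|, ci) for each block.
= min(6,5) + min(2,1) + min(3,2) + min(7,2)
= 5 + 1 + 2 + 2
= 10.

10


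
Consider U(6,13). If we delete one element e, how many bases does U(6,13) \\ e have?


Deleting e from U(6,13) gives U(6,12) since n > r.
Bases of U(6,12) = C(12,6) = 12! / (6! * 6!) = 924.

924


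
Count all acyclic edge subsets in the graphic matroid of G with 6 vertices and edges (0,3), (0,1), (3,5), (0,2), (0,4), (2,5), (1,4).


An independent set in a graphic matroid is an acyclic edge subset.
G has 6 vertices and 7 edges.
Enumerate all 2^7 = 128 subsets, checking for acyclicity.
Total independent sets = 105.

105


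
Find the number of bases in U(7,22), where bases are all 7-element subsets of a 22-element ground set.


Bases of U(7,22) are all 7-element subsets of the 22-element ground set.
Number of bases = C(22,7).
(22 choose 7) = 170544.

170544


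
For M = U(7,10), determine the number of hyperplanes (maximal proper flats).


Hyperplanes of U(7,10) are flats of rank 6.
In a uniform matroid, these are exactly the (6)-element subsets.
Count = C(10,6) = 10! / (6! * 4!) = 210.

210


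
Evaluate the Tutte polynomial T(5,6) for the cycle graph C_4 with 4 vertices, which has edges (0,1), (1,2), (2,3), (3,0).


T(C_4; x,y) = x + x^2 + ... + x^(3) + y.
T(5,6) = 5^1 + 5^2 + 5^3 + 6
= 5 + 25 + 125 + 6
= 161.

161


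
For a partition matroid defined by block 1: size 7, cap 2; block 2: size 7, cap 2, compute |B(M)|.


A basis picks exactly ci elements from block i.
Number of bases = product of C(|Si|, ci).
= C(7,2) * C(7,2)
= 21 * 21
= 441.

441


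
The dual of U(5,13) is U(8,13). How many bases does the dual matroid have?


The dual of U(r,n) is U(n-r, n) = U(8,13).
Bases of U(8,13) are all (8)-element subsets.
|B(M*)| = C(13,8) = 13! / (8! * 5!) = 1287.

1287


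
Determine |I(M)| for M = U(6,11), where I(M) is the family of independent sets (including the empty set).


Independent sets of U(6,11) are all subsets of size <= 6.
Count = C(11,0) + C(11,1) + C(11,2) + C(11,3) + C(11,4) + C(11,5) + C(11,6)
     = 1 + 11 + 55 + 165 + 330 + 462 + 462
     = 1486.

1486


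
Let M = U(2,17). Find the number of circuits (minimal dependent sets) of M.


In U(2,17), circuits are the (3)-element subsets.
Any set of 3 elements is dependent, and removing any one element gives
an independent set of size 2, so it is a minimal dependent set.
Number of circuits = C(17,3) = 17! / (3! * 14!) = 680.

680


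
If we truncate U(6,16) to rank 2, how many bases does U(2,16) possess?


Truncating U(6,16) to rank 2 gives U(2,16).
Bases of U(2,16) are all 2-element subsets of 16 elements.
Number of bases = (16 choose 2) = 120.

120


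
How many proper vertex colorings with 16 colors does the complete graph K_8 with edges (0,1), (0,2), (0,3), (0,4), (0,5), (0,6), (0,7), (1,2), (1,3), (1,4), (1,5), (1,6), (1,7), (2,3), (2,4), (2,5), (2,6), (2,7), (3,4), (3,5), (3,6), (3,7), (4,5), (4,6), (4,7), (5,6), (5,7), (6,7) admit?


P(K_8, k) = k(k-1)(k-2)...(k-7).
P(16) = (16) * (15) * (14) * (13) * (12) * (11) * (10) * (9) = 518918400.

518918400


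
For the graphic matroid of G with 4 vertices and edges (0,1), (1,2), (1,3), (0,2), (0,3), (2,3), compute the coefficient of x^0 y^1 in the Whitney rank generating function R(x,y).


R(x,y) = sum over A in 2^E of x^(r(E)-r(A)) * y^(|A|-r(A)).
G has 4 vertices, 6 edges. r(E) = 3.
Enumerate all 2^6 = 64 subsets.
Count subsets with r(E)-r(A)=0 and |A|-r(A)=1: 15.

15


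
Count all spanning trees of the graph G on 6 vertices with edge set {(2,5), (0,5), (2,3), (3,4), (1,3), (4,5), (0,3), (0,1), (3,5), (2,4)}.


By Kirchhoff's matrix tree theorem, the number of spanning trees equals
the determinant of any cofactor of the Laplacian matrix L.
G has 6 vertices and 10 edges.
Computing the (5 x 5) cofactor determinant gives 104.

104


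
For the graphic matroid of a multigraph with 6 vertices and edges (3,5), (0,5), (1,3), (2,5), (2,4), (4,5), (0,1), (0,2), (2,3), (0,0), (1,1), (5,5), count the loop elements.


In a graphic matroid, a loop is a self-loop edge (u,u) with rank 0.
Examining all 12 edges for self-loops...
Self-loops found: (0,0), (1,1), (5,5)
Number of loops = 3.

3


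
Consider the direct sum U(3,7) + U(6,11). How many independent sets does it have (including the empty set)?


For a direct sum, |I(M1+M2)| = |I(M1)| * |I(M2)|.
|I(U(3,7))| = sum C(7,k) for k=0..3 = 64.
|I(U(6,11))| = sum C(11,k) for k=0..6 = 1486.
Total = 64 * 1486 = 95104.

95104


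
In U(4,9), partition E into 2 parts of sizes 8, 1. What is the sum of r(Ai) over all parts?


r(Ai) = min(|Ai|, 4) for each part.
Sum = min(8,4) + min(1,4)
    = 4 + 1
    = 5.

5


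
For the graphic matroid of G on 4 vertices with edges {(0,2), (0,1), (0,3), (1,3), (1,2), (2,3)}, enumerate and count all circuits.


A circuit in a graphic matroid = edge set of a simple cycle.
G has 4 vertices and 6 edges.
Enumerating all minimal edge subsets forming cycles...
Total circuits found: 7.

7


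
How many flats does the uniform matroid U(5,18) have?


Flats of U(5,18): every subset of size < 5 is a flat, plus E itself.
Count = (18 choose 0) + (18 choose 1) + (18 choose 2) + (18 choose 3) + (18 choose 4) + 1
     = 1 + 18 + 153 + 816 + 3060 + 1
     = 4049.

4049


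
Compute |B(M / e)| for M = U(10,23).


Contracting e from U(10,23) gives U(9,22).
Bases of U(9,22) = C(22,9) = 22! / (9! * 13!) = 497420.

497420


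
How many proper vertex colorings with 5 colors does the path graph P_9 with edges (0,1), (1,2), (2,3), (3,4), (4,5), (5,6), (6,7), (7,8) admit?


P(P_9, k) = k * (k-1)^(8).
P(5) = 5 * 4^8 = 5 * 65536 = 327680.

327680


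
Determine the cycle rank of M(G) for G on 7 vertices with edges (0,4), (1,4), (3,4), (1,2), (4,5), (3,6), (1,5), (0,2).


Cycle rank (nullity) = |E| - r(M) = |E| - (|V| - c).
|E| = 8, |V| = 7, c = 1.
Nullity = 8 - (7 - 1) = 8 - 6 = 2.

2


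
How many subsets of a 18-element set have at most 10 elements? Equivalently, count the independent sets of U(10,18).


Independent sets of U(10,18) are all subsets of size <= 10.
Count = C(18,0) + C(18,1) + C(18,2) + C(18,3) + C(18,4) + C(18,5) + C(18,6) + C(18,7) + C(18,8) + C(18,9) + C(18,10)
     = 1 + 18 + 153 + 816 + 3060 + 8568 + 18564 + 31824 + 43758 + 48620 + 43758
     = 199140.

199140


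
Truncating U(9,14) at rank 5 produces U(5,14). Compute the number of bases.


Truncating U(9,14) to rank 5 gives U(5,14).
Bases of U(5,14) are all 5-element subsets of 14 elements.
Number of bases = (14 choose 5) = 2002.

2002


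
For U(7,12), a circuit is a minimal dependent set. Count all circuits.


In U(7,12), circuits are the (8)-element subsets.
Any set of 8 elements is dependent, and removing any one element gives
an independent set of size 7, so it is a minimal dependent set.
Number of circuits = (12 choose 8) = 495.

495


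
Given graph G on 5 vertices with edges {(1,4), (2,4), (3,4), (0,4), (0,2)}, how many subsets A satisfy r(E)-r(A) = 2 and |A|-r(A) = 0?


R(x,y) = sum over A in 2^E of x^(r(E)-r(A)) * y^(|A|-r(A)).
G has 5 vertices, 5 edges. r(E) = 4.
Enumerate all 2^5 = 32 subsets.
Count subsets with r(E)-r(A)=2 and |A|-r(A)=0: 10.

10


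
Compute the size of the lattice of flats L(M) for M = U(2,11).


Flats of U(2,11): every subset of size < 2 is a flat, plus E itself.
Count = C(11,0) + C(11,1) + 1
     = 1 + 11 + 1
     = 13.

13


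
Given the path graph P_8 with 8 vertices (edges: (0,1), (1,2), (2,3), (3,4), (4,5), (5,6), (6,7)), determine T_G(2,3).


A path on 8 vertices is a tree with 7 edges.
T(x,y) = x^(7) for any tree.
T(2,3) = 2^7 = 128.

128


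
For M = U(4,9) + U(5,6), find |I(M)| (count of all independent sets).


For a direct sum, |I(M1+M2)| = |I(M1)| * |I(M2)|.
|I(U(4,9))| = sum C(9,k) for k=0..4 = 256.
|I(U(5,6))| = sum C(6,k) for k=0..5 = 63.
Total = 256 * 63 = 16128.

16128


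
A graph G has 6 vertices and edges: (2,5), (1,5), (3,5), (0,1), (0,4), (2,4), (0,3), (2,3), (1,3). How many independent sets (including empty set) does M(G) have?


An independent set in a graphic matroid is an acyclic edge subset.
G has 6 vertices and 9 edges.
Enumerate all 2^9 = 512 subsets, checking for acyclicity.
Total independent sets = 298.

298


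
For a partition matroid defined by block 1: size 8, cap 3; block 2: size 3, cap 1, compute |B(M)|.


A basis picks exactly ci elements from block i.
Number of bases = product of C(|Si|, ci).
= C(8,3) * C(3,1)
= 56 * 3
= 168.

168


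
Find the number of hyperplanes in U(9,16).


Hyperplanes of U(9,16) are flats of rank 8.
In a uniform matroid, these are exactly the (8)-element subsets.
Count = C(16,8) = 16! / (8! * 8!) = 12870.

12870


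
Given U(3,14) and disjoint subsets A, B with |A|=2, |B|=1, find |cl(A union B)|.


|A union B| = 2 + 1 = 3 (disjoint).
In U(3,14), cl(S) = S if |S| < 3, else cl(S) = E.
Since 3 >= 3, cl(A union B) = E.
|cl(A union B)| = 14.

14


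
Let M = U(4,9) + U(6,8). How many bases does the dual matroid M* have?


(M1+M2)* = M1* + M2*.
M1* = U(5,9), bases: C(9,5) = 126.
M2* = U(2,8), bases: C(8,2) = 28.
|B(M*)| = 126 * 28 = 3528.

3528


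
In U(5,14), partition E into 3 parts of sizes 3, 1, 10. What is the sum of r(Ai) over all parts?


r(Ai) = min(|Ai|, 5) for each part.
Sum = min(3,5) + min(1,5) + min(10,5)
    = 3 + 1 + 5
    = 9.

9


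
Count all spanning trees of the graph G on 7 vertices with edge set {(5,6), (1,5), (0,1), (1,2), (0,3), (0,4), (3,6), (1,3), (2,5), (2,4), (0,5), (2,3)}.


By Kirchhoff's matrix tree theorem, the number of spanning trees equals
the determinant of any cofactor of the Laplacian matrix L.
G has 7 vertices and 12 edges.
Computing the (6 x 6) cofactor determinant gives 320.

320


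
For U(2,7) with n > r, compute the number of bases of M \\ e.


Deleting e from U(2,7) gives U(2,6) since n > r.
Bases of U(2,6) = C(6,2) = 6! / (2! * 4!) = 15.

15


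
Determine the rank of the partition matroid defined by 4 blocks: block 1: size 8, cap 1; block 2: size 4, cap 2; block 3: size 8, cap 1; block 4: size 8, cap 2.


Rank of a partition matroid = sum of min(|Si|, ci) for each block.
= min(8,1) + min(4,2) + min(8,1) + min(8,2)
= 1 + 2 + 1 + 2
= 6.

6


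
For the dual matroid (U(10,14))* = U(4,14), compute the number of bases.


The dual of U(r,n) is U(n-r, n) = U(4,14).
Bases of U(4,14) are all (4)-element subsets.
|B(M*)| = (14 choose 4) = 1001.

1001


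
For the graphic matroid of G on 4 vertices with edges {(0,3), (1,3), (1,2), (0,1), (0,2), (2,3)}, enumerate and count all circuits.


A circuit in a graphic matroid = edge set of a simple cycle.
G has 4 vertices and 6 edges.
Enumerating all minimal edge subsets forming cycles...
Total circuits found: 7.

7


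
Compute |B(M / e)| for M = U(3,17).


Contracting e from U(3,17) gives U(2,16).
Bases of U(2,16) = C(16,2) = 16! / (2! * 14!) = 120.

120


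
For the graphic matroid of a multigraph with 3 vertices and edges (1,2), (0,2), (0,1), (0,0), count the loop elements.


In a graphic matroid, a loop is a self-loop edge (u,u) with rank 0.
Examining all 4 edges for self-loops...
Self-loops found: (0,0)
Number of loops = 1.

1


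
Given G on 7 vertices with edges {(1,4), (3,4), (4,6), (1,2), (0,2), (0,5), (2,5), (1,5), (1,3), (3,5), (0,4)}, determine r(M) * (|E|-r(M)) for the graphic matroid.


r(M) = |V| - c = 7 - 1 = 6.
nullity = |E| - r(M) = 11 - 6 = 5.
Product = 6 * 5 = 30.

30


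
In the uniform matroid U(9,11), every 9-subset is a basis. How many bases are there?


Bases of U(9,11) are all 9-element subsets of the 11-element ground set.
Number of bases = C(11,9).
C(11,9) = 11! / (9! * 2!) = 55.

55


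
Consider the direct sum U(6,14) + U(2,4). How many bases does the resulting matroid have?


Bases of a direct sum M1 + M2: |B| = |B(M1)| * |B(M2)|.
|B(U(6,14))| = C(14,6) = 3003.
|B(U(2,4))| = C(4,2) = 6.
Total bases = 3003 * 6 = 18018.

18018


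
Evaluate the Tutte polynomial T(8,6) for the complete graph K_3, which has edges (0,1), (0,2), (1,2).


T(K_3; x,y) = x^2 + x + y.
T(8,6) = 64 + 8 + 6 = 78.

78


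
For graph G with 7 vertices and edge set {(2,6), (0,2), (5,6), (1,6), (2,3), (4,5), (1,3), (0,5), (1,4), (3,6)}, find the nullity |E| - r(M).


Cycle rank (nullity) = |E| - r(M) = |E| - (|V| - c).
|E| = 10, |V| = 7, c = 1.
Nullity = 10 - (7 - 1) = 10 - 6 = 4.

4


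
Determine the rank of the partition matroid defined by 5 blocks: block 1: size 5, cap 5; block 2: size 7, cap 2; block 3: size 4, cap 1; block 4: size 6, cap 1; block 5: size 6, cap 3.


Rank of a partition matroid = sum of min(|Si|, ci) for each block.
= min(5,5) + min(7,2) + min(4,1) + min(6,1) + min(6,3)
= 5 + 2 + 1 + 1 + 3
= 12.

12


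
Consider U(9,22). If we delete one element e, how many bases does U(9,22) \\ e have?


Deleting e from U(9,22) gives U(9,21) since n > r.
Bases of U(9,21) = C(21,9) = 21! / (9! * 12!) = 293930.

293930


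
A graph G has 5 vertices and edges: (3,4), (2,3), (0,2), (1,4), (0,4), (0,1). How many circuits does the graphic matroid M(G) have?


A circuit in a graphic matroid = edge set of a simple cycle.
G has 5 vertices and 6 edges.
Enumerating all minimal edge subsets forming cycles...
Total circuits found: 3.

3


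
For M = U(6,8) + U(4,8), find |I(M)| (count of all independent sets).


For a direct sum, |I(M1+M2)| = |I(M1)| * |I(M2)|.
|I(U(6,8))| = sum C(8,k) for k=0..6 = 247.
|I(U(4,8))| = sum C(8,k) for k=0..4 = 163.
Total = 247 * 163 = 40261.

40261


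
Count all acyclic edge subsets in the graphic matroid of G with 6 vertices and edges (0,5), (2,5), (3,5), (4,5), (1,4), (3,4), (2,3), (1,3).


An independent set in a graphic matroid is an acyclic edge subset.
G has 6 vertices and 8 edges.
Enumerate all 2^8 = 256 subsets, checking for acyclicity.
Total independent sets = 164.

164


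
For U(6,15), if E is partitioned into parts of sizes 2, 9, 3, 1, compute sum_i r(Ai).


r(Ai) = min(|Ai|, 6) for each part.
Sum = min(2,6) + min(9,6) + min(3,6) + min(1,6)
    = 2 + 6 + 3 + 1
    = 12.

12


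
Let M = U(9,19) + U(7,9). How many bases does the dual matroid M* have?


(M1+M2)* = M1* + M2*.
M1* = U(10,19), bases: C(19,10) = 92378.
M2* = U(2,9), bases: C(9,2) = 36.
|B(M*)| = 92378 * 36 = 3325608.

3325608


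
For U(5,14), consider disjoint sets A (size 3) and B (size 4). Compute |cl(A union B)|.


|A union B| = 3 + 4 = 7 (disjoint).
In U(5,14), cl(S) = S if |S| < 5, else cl(S) = E.
Since 7 >= 5, cl(A union B) = E.
|cl(A union B)| = 14.

14


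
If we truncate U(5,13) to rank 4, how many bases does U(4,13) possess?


Truncating U(5,13) to rank 4 gives U(4,13).
Bases of U(4,13) are all 4-element subsets of 13 elements.
Number of bases = (13 choose 4) = 715.

715


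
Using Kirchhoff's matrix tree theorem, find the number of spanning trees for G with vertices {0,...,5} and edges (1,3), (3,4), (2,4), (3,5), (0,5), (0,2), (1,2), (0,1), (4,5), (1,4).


By Kirchhoff's matrix tree theorem, the number of spanning trees equals
the determinant of any cofactor of the Laplacian matrix L.
G has 6 vertices and 10 edges.
Computing the (5 x 5) cofactor determinant gives 130.

130


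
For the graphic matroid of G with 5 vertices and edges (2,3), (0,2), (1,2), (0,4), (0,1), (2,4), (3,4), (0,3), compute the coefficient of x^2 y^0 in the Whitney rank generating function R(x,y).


R(x,y) = sum over A in 2^E of x^(r(E)-r(A)) * y^(|A|-r(A)).
G has 5 vertices, 8 edges. r(E) = 4.
Enumerate all 2^8 = 256 subsets.
Count subsets with r(E)-r(A)=2 and |A|-r(A)=0: 28.

28


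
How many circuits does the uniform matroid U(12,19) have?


In U(12,19), circuits are the (13)-element subsets.
Any set of 13 elements is dependent, and removing any one element gives
an independent set of size 12, so it is a minimal dependent set.
Number of circuits = (19 choose 13) = 27132.

27132


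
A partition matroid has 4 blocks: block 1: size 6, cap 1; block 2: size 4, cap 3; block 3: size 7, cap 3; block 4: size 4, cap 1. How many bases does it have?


A basis picks exactly ci elements from block i.
Number of bases = product of C(|Si|, ci).
= C(6,1) * C(4,3) * C(7,3) * C(4,1)
= 6 * 4 * 35 * 4
= 3360.

3360


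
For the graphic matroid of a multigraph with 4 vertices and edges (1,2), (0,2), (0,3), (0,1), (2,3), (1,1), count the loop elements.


In a graphic matroid, a loop is a self-loop edge (u,u) with rank 0.
Examining all 6 edges for self-loops...
Self-loops found: (1,1)
Number of loops = 1.

1


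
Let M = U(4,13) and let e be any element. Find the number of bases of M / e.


Contracting e from U(4,13) gives U(3,12).
Bases of U(3,12) = (12 choose 3) = 220.

220


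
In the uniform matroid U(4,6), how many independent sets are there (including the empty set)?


Independent sets of U(4,6) are all subsets of size <= 4.
Count = C(6,0) + C(6,1) + C(6,2) + C(6,3) + C(6,4)
     = 1 + 6 + 15 + 20 + 15
     = 57.

57


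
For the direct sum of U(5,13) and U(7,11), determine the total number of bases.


Bases of a direct sum M1 + M2: |B| = |B(M1)| * |B(M2)|.
|B(U(5,13))| = C(13,5) = 1287.
|B(U(7,11))| = C(11,7) = 330.
Total bases = 1287 * 330 = 424710.

424710


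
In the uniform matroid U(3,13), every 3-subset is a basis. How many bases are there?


Bases of U(3,13) are all 3-element subsets of the 13-element ground set.
Number of bases = C(13,3).
C(13,3) = 13! / (3! * 10!) = 286.

286


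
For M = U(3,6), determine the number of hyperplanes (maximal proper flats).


Hyperplanes of U(3,6) are flats of rank 2.
In a uniform matroid, these are exactly the (2)-element subsets.
Count = C(6,2) = (6 * 5) / (1 * 2) = 15.

15


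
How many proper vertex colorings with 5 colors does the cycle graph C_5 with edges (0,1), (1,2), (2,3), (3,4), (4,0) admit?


P(C_5, k) = (k-1)^5 + (-1)^5*(k-1).
P(5) = (4)^5 - 4
= 1024 - 4 = 1020.

1020


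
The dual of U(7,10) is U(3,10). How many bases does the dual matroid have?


The dual of U(r,n) is U(n-r, n) = U(3,10).
Bases of U(3,10) are all (3)-element subsets.
|B(M*)| = (10 choose 3) = 120.

120


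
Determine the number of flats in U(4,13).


Flats of U(4,13): every subset of size < 4 is a flat, plus E itself.
Count = C(13,0) + C(13,1) + C(13,2) + C(13,3) + 1
     = 1 + 13 + 78 + 286 + 1
     = 379.

379


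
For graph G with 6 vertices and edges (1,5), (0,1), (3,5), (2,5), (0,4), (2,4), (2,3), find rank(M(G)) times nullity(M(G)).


r(M) = |V| - c = 6 - 1 = 5.
nullity = |E| - r(M) = 7 - 5 = 2.
Product = 5 * 2 = 10.

10


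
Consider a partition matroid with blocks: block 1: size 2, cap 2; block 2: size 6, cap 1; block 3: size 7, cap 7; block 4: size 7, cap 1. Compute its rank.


Rank of a partition matroid = sum of min(|Si|, ci) for each block.
= min(2,2) + min(6,1) + min(7,7) + min(7,1)
= 2 + 1 + 7 + 1
= 11.

11


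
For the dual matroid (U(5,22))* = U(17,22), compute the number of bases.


The dual of U(r,n) is U(n-r, n) = U(17,22).
Bases of U(17,22) are all (17)-element subsets.
|B(M*)| = (22 choose 17) = 26334.

26334


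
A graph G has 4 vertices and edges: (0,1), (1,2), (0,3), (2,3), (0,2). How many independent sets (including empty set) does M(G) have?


An independent set in a graphic matroid is an acyclic edge subset.
G has 4 vertices and 5 edges.
Enumerate all 2^5 = 32 subsets, checking for acyclicity.
Total independent sets = 24.

24
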